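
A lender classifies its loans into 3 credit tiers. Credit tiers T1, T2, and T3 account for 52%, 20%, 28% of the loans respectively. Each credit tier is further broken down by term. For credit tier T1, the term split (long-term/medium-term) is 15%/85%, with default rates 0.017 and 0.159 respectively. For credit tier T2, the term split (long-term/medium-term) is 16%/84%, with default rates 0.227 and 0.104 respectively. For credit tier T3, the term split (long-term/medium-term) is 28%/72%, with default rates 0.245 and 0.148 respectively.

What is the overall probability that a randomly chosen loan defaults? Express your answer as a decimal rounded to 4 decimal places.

0.1454

P(D|T1) = 0.15·0.017 + 0.85·0.159 = 0.00255 + 0.13515 = 0.1377
P(D|T2) = 0.16·0.227 + 0.84·0.104 = 0.03632 + 0.08736 = 0.12368
P(D|T3) = 0.28·0.245 + 0.72·0.148 = 0.0686 + 0.10656 = 0.17516
By total probability over the outer partition,
P(D) = 0.52·0.1377 + 0.2·0.12368 + 0.28·0.17516
      = 0.071604 + 0.024736 + 0.0490448 = 0.1453848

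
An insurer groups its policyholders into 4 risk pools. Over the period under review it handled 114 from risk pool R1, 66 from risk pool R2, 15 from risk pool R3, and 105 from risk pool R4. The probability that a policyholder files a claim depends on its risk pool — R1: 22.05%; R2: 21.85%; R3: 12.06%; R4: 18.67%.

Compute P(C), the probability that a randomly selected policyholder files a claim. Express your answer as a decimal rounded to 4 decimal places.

P(C) ≈ 0.2032

Total: 114 + 66 + 15 + 105 = 300.
P(R1) = 114/300 = 0.38. P(R2) = 66/300 = 0.22. P(R3) = 15/300 = 0.05. P(R4) = 105/300 = 0.35.
P(C) = P(C|R1)·P(R1) + P(C|R2)·P(R2) + P(C|R3)·P(R3) + P(C|R4)·P(R4)
      = 0.2205·0.38 + 0.2185·0.22 + 0.1206·0.05 + 0.1867·0.35
      = 0.08379 + 0.04807 + 0.00603 + 0.065345 = 0.203235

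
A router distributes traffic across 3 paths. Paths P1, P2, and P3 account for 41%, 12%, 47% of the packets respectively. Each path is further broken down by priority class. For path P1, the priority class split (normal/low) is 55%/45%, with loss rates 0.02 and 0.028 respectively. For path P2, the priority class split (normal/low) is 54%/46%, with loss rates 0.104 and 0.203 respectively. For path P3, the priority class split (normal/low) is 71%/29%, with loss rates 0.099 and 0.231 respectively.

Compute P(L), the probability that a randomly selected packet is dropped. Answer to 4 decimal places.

0.0921

P(L|P1) = 0.55·0.02 + 0.45·0.028 = 0.011 + 0.0126 = 0.0236
P(L|P2) = 0.54·0.104 + 0.46·0.203 = 0.05616 + 0.09338 = 0.14954
P(L|P3) = 0.71·0.099 + 0.29·0.231 = 0.07029 + 0.06699 = 0.13728
Then overall,
P(L) = 0.41·0.0236 + 0.12·0.14954 + 0.47·0.13728
      = 0.009676 + 0.0179448 + 0.0645216 = 0.0921424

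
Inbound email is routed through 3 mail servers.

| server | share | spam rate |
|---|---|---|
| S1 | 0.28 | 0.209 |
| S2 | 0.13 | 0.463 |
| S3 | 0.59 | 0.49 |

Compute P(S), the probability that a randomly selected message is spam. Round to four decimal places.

0.4078

P(S) = P(S|S1)·P(S1) + P(S|S2)·P(S2) + P(S|S3)·P(S3)
      = 0.209·0.28 + 0.463·0.13 + 0.49·0.59
      = 0.05852 + 0.06019 + 0.2891 = 0.40781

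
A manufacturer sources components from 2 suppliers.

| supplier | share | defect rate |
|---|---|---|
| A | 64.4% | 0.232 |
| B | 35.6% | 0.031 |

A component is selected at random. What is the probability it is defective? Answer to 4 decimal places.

P(D) = P(D|A)·P(A) + P(D|B)·P(B)
      = 0.232·0.644 + 0.031·0.356
      = 0.149408 + 0.011036 = 0.160444

P(D) ≈ 0.1604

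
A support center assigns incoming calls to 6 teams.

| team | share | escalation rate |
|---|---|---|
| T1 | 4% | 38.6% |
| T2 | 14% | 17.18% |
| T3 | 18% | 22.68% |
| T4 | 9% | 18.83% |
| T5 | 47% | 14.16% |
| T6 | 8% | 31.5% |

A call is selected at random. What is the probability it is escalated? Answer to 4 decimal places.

P(E) ≈ 0.1890

Using total probability over the partition,
P(E) = P(E|T1)·P(T1) + P(E|T2)·P(T2) + P(E|T3)·P(T3) + P(E|T4)·P(T4) + P(E|T5)·P(T5) + P(E|T6)·P(T6)
      = 0.386·0.04 + 0.1718·0.14 + 0.2268·0.18 + 0.1883·0.09 + 0.1416·0.47 + 0.315·0.08
      = 0.01544 + 0.024052 + 0.040824 + 0.016947 + 0.066552 + 0.0252 = 0.189015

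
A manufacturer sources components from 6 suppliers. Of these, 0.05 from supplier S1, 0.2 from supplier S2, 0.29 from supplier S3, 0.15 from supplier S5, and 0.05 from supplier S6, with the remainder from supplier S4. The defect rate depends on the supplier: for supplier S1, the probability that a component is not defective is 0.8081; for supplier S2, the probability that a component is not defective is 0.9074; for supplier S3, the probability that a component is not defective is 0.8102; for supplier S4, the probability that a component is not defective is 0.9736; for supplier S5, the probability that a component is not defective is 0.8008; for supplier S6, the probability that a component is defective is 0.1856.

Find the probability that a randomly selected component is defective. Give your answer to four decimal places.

P(S4) = 1 − (0.05 + 0.2 + 0.29 + 0.15 + 0.05) = 0.26.
P(D|S1) = 1 − 0.8081 = 0.1919.
P(D|S2) = 1 − 0.9074 = 0.0926.
P(D|S3) = 1 − 0.8102 = 0.1898.
P(D|S4) = 1 − 0.9736 = 0.0264.
P(D|S5) = 1 − 0.8008 = 0.1992.
P(D) = P(D|S1)·P(S1) + P(D|S2)·P(S2) + P(D|S3)·P(S3) + P(D|S4)·P(S4) + P(D|S5)·P(S5) + P(D|S6)·P(S6)
      = 0.1919·0.05 + 0.0926·0.2 + 0.1898·0.29 + 0.0264·0.26 + 0.1992·0.15 + 0.1856·0.05
      = 0.009595 + 0.01852 + 0.055042 + 0.006864 + 0.02988 + 0.00928 = 0.129181

0.1292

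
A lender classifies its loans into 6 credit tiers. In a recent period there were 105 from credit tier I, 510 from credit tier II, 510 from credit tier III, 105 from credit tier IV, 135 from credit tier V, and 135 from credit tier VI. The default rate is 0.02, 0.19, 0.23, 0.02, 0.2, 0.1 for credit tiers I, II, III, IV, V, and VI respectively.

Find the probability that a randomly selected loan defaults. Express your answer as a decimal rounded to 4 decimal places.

Total: 105 + 510 + 510 + 105 + 135 + 135 = 1500.
P(I) = 105/1500 = 0.07. P(II) = 510/1500 = 0.34. P(III) = 510/1500 = 0.34. P(IV) = 105/1500 = 0.07. P(V) = 135/1500 = 0.09. P(VI) = 135/1500 = 0.09.
Using total probability over the partition,
P(D) = P(D|I)·P(I) + P(D|II)·P(II) + P(D|III)·P(III) + P(D|IV)·P(IV) + P(D|V)·P(V) + P(D|VI)·P(VI)
      = 0.02·0.07 + 0.19·0.34 + 0.23·0.34 + 0.02·0.07 + 0.2·0.09 + 0.1·0.09
      = 0.0014 + 0.0646 + 0.0782 + 0.0014 + 0.018 + 0.009 = 0.1726

0.1726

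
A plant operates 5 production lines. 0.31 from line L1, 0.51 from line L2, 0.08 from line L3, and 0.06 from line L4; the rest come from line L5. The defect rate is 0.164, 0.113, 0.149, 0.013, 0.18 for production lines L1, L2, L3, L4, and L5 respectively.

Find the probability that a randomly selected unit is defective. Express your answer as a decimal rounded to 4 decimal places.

0.1284

P(L5) = 1 − (0.31 + 0.51 + 0.08 + 0.06) = 0.04.
P(D) = P(D|L1)·P(L1) + P(D|L2)·P(L2) + P(D|L3)·P(L3) + P(D|L4)·P(L4) + P(D|L5)·P(L5)
      = 0.164·0.31 + 0.113·0.51 + 0.149·0.08 + 0.013·0.06 + 0.18·0.04
      = 0.05084 + 0.05763 + 0.01192 + 0.00078 + 0.0072 = 0.12837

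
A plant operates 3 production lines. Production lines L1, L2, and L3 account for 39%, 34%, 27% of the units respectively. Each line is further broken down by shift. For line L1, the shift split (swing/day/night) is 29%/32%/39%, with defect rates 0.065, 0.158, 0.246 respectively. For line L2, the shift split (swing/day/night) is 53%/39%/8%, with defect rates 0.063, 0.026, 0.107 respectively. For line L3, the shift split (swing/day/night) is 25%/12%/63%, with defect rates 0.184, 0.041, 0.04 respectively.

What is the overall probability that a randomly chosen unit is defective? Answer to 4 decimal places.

P(D|L1) = 0.29·0.065 + 0.32·0.158 + 0.39·0.246 = 0.01885 + 0.05056 + 0.09594 = 0.16535
P(D|L2) = 0.53·0.063 + 0.39·0.026 + 0.08·0.107 = 0.03339 + 0.01014 + 0.00856 = 0.05209
P(D|L3) = 0.25·0.184 + 0.12·0.041 + 0.63·0.04 = 0.046 + 0.00492 + 0.0252 = 0.07612
By total probability over the outer partition,
P(D) = 0.39·0.16535 + 0.34·0.05209 + 0.27·0.07612
      = 0.0644865 + 0.0177106 + 0.0205524 = 0.1027495

P(D) ≈ 0.1027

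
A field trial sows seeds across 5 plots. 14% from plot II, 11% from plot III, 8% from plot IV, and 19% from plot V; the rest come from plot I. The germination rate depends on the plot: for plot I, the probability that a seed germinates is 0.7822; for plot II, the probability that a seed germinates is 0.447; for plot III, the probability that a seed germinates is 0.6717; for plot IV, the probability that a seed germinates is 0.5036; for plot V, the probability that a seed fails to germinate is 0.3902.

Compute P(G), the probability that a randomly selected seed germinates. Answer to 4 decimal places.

0.6681

P(I) = 1 − (0.14 + 0.11 + 0.08 + 0.19) = 0.48.
P(G|V) = 1 − 0.3902 = 0.6098.
P(G) = P(G|I)·P(I) + P(G|II)·P(II) + P(G|III)·P(III) + P(G|IV)·P(IV) + P(G|V)·P(V)
      = 0.7822·0.48 + 0.447·0.14 + 0.6717·0.11 + 0.5036·0.08 + 0.6098·0.19
      = 0.375456 + 0.06258 + 0.073887 + 0.040288 + 0.115862 = 0.668073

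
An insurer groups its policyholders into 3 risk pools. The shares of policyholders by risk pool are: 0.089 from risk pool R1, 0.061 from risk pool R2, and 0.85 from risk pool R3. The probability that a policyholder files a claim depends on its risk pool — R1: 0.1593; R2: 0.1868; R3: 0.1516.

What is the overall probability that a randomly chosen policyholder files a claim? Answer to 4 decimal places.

P(C) = P(C|R1)·P(R1) + P(C|R2)·P(R2) + P(C|R3)·P(R3)
      = 0.1593·0.089 + 0.1868·0.061 + 0.1516·0.85
      = 0.0141777 + 0.0113948 + 0.12886 = 0.1544325

0.1544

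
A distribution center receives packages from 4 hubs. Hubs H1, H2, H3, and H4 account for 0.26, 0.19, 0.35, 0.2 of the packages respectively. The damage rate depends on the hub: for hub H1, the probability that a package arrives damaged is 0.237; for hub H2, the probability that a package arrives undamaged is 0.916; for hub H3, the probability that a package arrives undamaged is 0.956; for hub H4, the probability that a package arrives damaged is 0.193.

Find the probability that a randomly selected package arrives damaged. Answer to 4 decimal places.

P(D) ≈ 0.1316

P(D|H2) = 1 − 0.916 = 0.084.
P(D|H3) = 1 − 0.956 = 0.044.
P(D) = P(D|H1)·P(H1) + P(D|H2)·P(H2) + P(D|H3)·P(H3) + P(D|H4)·P(H4)
      = 0.237·0.26 + 0.084·0.19 + 0.044·0.35 + 0.193·0.2
      = 0.06162 + 0.01596 + 0.0154 + 0.0386 = 0.13158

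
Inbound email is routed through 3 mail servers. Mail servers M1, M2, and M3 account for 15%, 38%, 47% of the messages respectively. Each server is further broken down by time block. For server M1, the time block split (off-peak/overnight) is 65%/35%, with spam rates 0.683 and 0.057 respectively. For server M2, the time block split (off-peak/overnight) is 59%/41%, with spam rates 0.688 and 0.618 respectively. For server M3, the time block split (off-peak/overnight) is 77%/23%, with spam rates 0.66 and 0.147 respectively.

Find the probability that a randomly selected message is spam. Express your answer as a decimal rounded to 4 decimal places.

0.5749

P(S|M1) = 0.65·0.683 + 0.35·0.057 = 0.44395 + 0.01995 = 0.4639
P(S|M2) = 0.59·0.688 + 0.41·0.618 = 0.40592 + 0.25338 = 0.6593
P(S|M3) = 0.77·0.66 + 0.23·0.147 = 0.5082 + 0.03381 = 0.54201
By total probability over the outer partition,
P(S) = 0.15·0.4639 + 0.38·0.6593 + 0.47·0.54201
      = 0.069585 + 0.250534 + 0.2547447 = 0.5748637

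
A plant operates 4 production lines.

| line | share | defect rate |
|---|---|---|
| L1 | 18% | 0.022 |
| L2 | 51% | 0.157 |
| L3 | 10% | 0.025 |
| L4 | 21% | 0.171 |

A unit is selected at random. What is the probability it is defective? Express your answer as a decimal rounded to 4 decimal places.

P(D) ≈ 0.1224

P(D) = P(D|L1)·P(L1) + P(D|L2)·P(L2) + P(D|L3)·P(L3) + P(D|L4)·P(L4)
      = 0.022·0.18 + 0.157·0.51 + 0.025·0.1 + 0.171·0.21
      = 0.00396 + 0.08007 + 0.0025 + 0.03591 = 0.12244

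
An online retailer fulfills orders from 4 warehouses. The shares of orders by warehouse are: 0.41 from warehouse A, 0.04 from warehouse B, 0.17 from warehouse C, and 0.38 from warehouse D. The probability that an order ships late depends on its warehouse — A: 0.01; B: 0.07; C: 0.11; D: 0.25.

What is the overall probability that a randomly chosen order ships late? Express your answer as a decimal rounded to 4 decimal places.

P(L) = P(L|A)·P(A) + P(L|B)·P(B) + P(L|C)·P(C) + P(L|D)·P(D)
      = 0.01·0.41 + 0.07·0.04 + 0.11·0.17 + 0.25·0.38
      = 0.0041 + 0.0028 + 0.0187 + 0.095 = 0.1206

P(L) ≈ 0.1206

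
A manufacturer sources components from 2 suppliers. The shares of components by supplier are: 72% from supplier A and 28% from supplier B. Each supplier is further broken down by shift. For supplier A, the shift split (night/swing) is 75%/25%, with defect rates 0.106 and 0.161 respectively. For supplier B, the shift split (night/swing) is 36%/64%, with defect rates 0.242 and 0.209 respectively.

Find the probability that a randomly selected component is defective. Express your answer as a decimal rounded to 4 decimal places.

P(D) ≈ 0.1481

P(D|A) = 0.75·0.106 + 0.25·0.161 = 0.0795 + 0.04025 = 0.11975
P(D|B) = 0.36·0.242 + 0.64·0.209 = 0.08712 + 0.13376 = 0.22088
By total probability over the outer partition,
P(D) = 0.72·0.11975 + 0.28·0.22088
      = 0.08622 + 0.0618464 = 0.1480664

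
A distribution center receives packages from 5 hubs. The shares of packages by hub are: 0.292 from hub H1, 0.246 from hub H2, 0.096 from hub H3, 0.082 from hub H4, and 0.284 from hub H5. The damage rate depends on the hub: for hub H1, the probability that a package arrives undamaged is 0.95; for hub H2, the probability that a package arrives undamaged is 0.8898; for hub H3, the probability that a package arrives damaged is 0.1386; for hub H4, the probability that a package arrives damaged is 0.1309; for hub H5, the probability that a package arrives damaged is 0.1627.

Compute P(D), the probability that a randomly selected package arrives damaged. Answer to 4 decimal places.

P(D) ≈ 0.1120

P(D|H1) = 1 − 0.95 = 0.05.
P(D|H2) = 1 − 0.8898 = 0.1102.
P(D) = P(D|H1)·P(H1) + P(D|H2)·P(H2) + P(D|H3)·P(H3) + P(D|H4)·P(H4) + P(D|H5)·P(H5)
      = 0.05·0.292 + 0.1102·0.246 + 0.1386·0.096 + 0.1309·0.082 + 0.1627·0.284
      = 0.0146 + 0.0271092 + 0.0133056 + 0.0107338 + 0.0462068 = 0.1119554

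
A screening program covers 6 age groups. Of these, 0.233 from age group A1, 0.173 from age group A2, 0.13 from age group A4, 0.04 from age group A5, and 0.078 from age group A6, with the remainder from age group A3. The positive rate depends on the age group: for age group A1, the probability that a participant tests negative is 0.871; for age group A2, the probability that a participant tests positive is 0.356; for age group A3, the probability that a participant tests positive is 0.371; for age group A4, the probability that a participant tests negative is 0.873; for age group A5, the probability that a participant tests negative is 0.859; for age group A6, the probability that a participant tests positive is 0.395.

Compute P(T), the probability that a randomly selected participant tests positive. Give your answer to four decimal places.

0.2730

P(A3) = 1 − (0.233 + 0.173 + 0.13 + 0.04 + 0.078) = 0.346.
P(T|A1) = 1 − 0.871 = 0.129.
P(T|A4) = 1 − 0.873 = 0.127.
P(T|A5) = 1 − 0.859 = 0.141.
P(T) = P(T|A1)·P(A1) + P(T|A2)·P(A2) + P(T|A3)·P(A3) + P(T|A4)·P(A4) + P(T|A5)·P(A5) + P(T|A6)·P(A6)
      = 0.129·0.233 + 0.356·0.173 + 0.371·0.346 + 0.127·0.13 + 0.141·0.04 + 0.395·0.078
      = 0.030057 + 0.061588 + 0.128366 + 0.01651 + 0.00564 + 0.03081 = 0.272971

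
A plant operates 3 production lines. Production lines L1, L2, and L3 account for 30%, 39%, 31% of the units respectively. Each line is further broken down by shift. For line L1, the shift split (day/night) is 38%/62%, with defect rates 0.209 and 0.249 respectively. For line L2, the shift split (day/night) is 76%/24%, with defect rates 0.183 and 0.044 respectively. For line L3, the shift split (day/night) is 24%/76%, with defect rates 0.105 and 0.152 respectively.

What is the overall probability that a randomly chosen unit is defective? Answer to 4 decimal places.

P(D|L1) = 0.38·0.209 + 0.62·0.249 = 0.07942 + 0.15438 = 0.2338
P(D|L2) = 0.76·0.183 + 0.24·0.044 = 0.13908 + 0.01056 = 0.14964
P(D|L3) = 0.24·0.105 + 0.76·0.152 = 0.0252 + 0.11552 = 0.14072
Then overall,
P(D) = 0.3·0.2338 + 0.39·0.14964 + 0.31·0.14072
      = 0.07014 + 0.0583596 + 0.0436232 = 0.1721228

P(D) ≈ 0.1721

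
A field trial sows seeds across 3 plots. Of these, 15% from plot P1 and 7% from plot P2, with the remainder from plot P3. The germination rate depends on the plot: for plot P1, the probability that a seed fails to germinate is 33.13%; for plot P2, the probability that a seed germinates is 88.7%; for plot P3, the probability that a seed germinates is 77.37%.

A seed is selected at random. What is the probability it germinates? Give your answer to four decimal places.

P(P3) = 1 − (0.15 + 0.07) = 0.78.
P(G|P1) = 1 − 0.3313 = 0.6687.
P(G) = P(G|P1)·P(P1) + P(G|P2)·P(P2) + P(G|P3)·P(P3)
      = 0.6687·0.15 + 0.887·0.07 + 0.7737·0.78
      = 0.100305 + 0.06209 + 0.603486 = 0.765881

0.7659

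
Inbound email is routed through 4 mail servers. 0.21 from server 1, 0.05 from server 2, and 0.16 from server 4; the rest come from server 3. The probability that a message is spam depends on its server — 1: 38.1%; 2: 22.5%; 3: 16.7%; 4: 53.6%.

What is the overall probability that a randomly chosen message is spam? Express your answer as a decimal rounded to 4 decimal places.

P(3) = 1 − (0.21 + 0.05 + 0.16) = 0.58.
By the law of total probability,
P(S) = P(S|1)·P(1) + P(S|2)·P(2) + P(S|3)·P(3) + P(S|4)·P(4)
      = 0.381·0.21 + 0.225·0.05 + 0.167·0.58 + 0.536·0.16
      = 0.08001 + 0.01125 + 0.09686 + 0.08576 = 0.27388

P(S) ≈ 0.2739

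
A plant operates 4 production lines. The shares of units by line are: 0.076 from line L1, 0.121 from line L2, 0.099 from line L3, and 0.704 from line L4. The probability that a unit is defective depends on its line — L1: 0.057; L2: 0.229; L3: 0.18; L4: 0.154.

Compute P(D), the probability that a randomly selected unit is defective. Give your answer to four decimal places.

0.1583

P(D) = P(D|L1)·P(L1) + P(D|L2)·P(L2) + P(D|L3)·P(L3) + P(D|L4)·P(L4)
      = 0.057·0.076 + 0.229·0.121 + 0.18·0.099 + 0.154·0.704
      = 0.004332 + 0.027709 + 0.01782 + 0.108416 = 0.158277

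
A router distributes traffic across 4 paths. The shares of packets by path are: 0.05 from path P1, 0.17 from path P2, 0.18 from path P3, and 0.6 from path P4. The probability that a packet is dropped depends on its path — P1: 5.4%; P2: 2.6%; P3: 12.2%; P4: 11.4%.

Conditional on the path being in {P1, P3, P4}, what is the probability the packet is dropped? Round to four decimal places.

Let S = {P1, P3, P4}.
P(S) = 0.05 + 0.18 + 0.6 = 0.83.
P(L ∩ S) = 0.054·0.05 + 0.122·0.18 + 0.114·0.6 = 0.0027 + 0.02196 + 0.0684 = 0.09306.
P(L | S) = 0.09306 / 0.83 = 0.112120…

0.1121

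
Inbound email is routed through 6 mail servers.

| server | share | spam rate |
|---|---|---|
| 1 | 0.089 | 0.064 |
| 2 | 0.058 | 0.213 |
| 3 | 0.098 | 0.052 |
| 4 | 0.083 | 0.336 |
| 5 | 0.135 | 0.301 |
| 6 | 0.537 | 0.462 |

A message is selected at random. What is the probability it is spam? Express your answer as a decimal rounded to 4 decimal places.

By the law of total probability,
P(S) = P(S|1)·P(1) + P(S|2)·P(2) + P(S|3)·P(3) + P(S|4)·P(4) + P(S|5)·P(5) + P(S|6)·P(6)
      = 0.064·0.089 + 0.213·0.058 + 0.052·0.098 + 0.336·0.083 + 0.301·0.135 + 0.462·0.537
      = 0.005696 + 0.012354 + 0.005096 + 0.027888 + 0.040635 + 0.248094 = 0.339763

P(S) ≈ 0.3398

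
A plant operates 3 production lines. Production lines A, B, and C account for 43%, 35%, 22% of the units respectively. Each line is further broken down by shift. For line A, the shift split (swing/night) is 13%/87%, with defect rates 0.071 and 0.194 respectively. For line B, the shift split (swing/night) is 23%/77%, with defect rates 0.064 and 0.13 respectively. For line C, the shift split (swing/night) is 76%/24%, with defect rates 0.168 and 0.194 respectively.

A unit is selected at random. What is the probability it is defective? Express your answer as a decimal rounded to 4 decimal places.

0.1551

P(D|A) = 0.13·0.071 + 0.87·0.194 = 0.00923 + 0.16878 = 0.17801
P(D|B) = 0.23·0.064 + 0.77·0.13 = 0.01472 + 0.1001 = 0.11482
P(D|C) = 0.76·0.168 + 0.24·0.194 = 0.12768 + 0.04656 = 0.17424
By total probability over the outer partition,
P(D) = 0.43·0.17801 + 0.35·0.11482 + 0.22·0.17424
      = 0.0765443 + 0.040187 + 0.0383328 = 0.1550641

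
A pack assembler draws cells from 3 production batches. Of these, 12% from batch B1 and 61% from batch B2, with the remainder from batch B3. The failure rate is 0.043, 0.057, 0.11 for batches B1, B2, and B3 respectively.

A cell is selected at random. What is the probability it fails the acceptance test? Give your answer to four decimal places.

P(B3) = 1 − (0.12 + 0.61) = 0.27.
Summing over the partition,
P(F) = P(F|B1)·P(B1) + P(F|B2)·P(B2) + P(F|B3)·P(B3)
      = 0.043·0.12 + 0.057·0.61 + 0.11·0.27
      = 0.00516 + 0.03477 + 0.0297 = 0.06963

P(F) ≈ 0.0696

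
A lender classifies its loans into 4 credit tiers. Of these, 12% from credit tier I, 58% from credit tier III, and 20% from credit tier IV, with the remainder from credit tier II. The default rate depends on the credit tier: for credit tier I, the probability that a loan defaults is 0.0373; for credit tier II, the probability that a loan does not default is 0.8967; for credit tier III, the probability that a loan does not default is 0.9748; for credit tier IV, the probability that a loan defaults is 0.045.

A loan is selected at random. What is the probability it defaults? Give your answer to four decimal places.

P(II) = 1 − (0.12 + 0.58 + 0.2) = 0.1.
P(D|II) = 1 − 0.8967 = 0.1033.
P(D|III) = 1 − 0.9748 = 0.0252.
P(D) = P(D|I)·P(I) + P(D|II)·P(II) + P(D|III)·P(III) + P(D|IV)·P(IV)
      = 0.0373·0.12 + 0.1033·0.1 + 0.0252·0.58 + 0.045·0.2
      = 0.004476 + 0.01033 + 0.014616 + 0.009 = 0.038422

P(D) ≈ 0.0384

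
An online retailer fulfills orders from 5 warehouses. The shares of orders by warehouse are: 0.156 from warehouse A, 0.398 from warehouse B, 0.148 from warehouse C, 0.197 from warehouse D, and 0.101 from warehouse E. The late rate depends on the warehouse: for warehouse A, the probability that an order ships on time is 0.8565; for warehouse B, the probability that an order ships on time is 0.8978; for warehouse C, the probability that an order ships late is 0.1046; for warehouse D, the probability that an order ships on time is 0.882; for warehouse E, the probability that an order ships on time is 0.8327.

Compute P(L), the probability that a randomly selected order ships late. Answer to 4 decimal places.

P(L|A) = 1 − 0.8565 = 0.1435.
P(L|B) = 1 − 0.8978 = 0.1022.
P(L|D) = 1 − 0.882 = 0.118.
P(L|E) = 1 − 0.8327 = 0.1673.
P(L) = P(L|A)·P(A) + P(L|B)·P(B) + P(L|C)·P(C) + P(L|D)·P(D) + P(L|E)·P(E)
      = 0.1435·0.156 + 0.1022·0.398 + 0.1046·0.148 + 0.118·0.197 + 0.1673·0.101
      = 0.022386 + 0.0406756 + 0.0154808 + 0.023246 + 0.0168973 = 0.1186857

0.1187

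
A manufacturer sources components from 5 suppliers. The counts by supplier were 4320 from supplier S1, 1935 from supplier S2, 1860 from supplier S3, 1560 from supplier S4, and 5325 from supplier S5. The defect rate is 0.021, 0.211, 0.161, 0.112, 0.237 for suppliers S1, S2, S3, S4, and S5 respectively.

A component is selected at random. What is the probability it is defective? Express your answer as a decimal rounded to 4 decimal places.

P(D) ≈ 0.1490

Total: 4320 + 1935 + 1860 + 1560 + 5325 = 15000.
P(S1) = 4320/15000 = 0.288. P(S2) = 1935/15000 = 0.129. P(S3) = 1860/15000 = 0.124. P(S4) = 1560/15000 = 0.104. P(S5) = 5325/15000 = 0.355.
P(D) = P(D|S1)·P(S1) + P(D|S2)·P(S2) + P(D|S3)·P(S3) + P(D|S4)·P(S4) + P(D|S5)·P(S5)
      = 0.021·0.288 + 0.211·0.129 + 0.161·0.124 + 0.112·0.104 + 0.237·0.355
      = 0.006048 + 0.027219 + 0.019964 + 0.011648 + 0.084135 = 0.149014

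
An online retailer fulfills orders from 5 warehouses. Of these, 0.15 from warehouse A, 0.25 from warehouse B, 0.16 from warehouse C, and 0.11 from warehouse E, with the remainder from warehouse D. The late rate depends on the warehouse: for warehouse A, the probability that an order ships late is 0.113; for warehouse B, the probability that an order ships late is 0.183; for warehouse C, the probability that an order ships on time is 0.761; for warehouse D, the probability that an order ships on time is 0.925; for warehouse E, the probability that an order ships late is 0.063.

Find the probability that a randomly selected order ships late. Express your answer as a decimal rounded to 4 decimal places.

P(D) = 1 − (0.15 + 0.25 + 0.16 + 0.11) = 0.33.
P(L|C) = 1 − 0.761 = 0.239.
P(L|D) = 1 − 0.925 = 0.075.
Summing over the partition,
P(L) = P(L|A)·P(A) + P(L|B)·P(B) + P(L|C)·P(C) + P(L|D)·P(D) + P(L|E)·P(E)
      = 0.113·0.15 + 0.183·0.25 + 0.239·0.16 + 0.075·0.33 + 0.063·0.11
      = 0.01695 + 0.04575 + 0.03824 + 0.02475 + 0.00693 = 0.13262

P(L) ≈ 0.1326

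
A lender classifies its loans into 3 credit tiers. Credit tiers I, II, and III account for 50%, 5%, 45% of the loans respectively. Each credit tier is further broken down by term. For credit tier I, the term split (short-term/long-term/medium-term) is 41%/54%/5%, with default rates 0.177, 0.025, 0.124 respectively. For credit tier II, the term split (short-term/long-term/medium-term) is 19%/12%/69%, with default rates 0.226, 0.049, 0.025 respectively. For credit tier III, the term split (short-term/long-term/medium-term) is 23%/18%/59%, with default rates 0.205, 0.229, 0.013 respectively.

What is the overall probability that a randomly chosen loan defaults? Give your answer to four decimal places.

P(D|I) = 0.41·0.177 + 0.54·0.025 + 0.05·0.124 = 0.07257 + 0.0135 + 0.0062 = 0.09227
P(D|II) = 0.19·0.226 + 0.12·0.049 + 0.69·0.025 = 0.04294 + 0.00588 + 0.01725 = 0.06607
P(D|III) = 0.23·0.205 + 0.18·0.229 + 0.59·0.013 = 0.04715 + 0.04122 + 0.00767 = 0.09604
Then overall,
P(D) = 0.5·0.09227 + 0.05·0.06607 + 0.45·0.09604
      = 0.046135 + 0.0033035 + 0.043218 = 0.0926565

P(D) ≈ 0.0927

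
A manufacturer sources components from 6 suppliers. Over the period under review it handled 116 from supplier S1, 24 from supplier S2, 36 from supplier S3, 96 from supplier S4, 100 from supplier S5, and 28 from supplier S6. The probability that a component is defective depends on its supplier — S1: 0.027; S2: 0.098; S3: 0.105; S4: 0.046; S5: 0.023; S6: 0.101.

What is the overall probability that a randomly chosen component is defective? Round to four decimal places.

Total: 116 + 24 + 36 + 96 + 100 + 28 = 400.
P(S1) = 116/400 = 0.29. P(S2) = 24/400 = 0.06. P(S3) = 36/400 = 0.09. P(S4) = 96/400 = 0.24. P(S5) = 100/400 = 0.25. P(S6) = 28/400 = 0.07.
P(D) = P(D|S1)·P(S1) + P(D|S2)·P(S2) + P(D|S3)·P(S3) + P(D|S4)·P(S4) + P(D|S5)·P(S5) + P(D|S6)·P(S6)
      = 0.027·0.29 + 0.098·0.06 + 0.105·0.09 + 0.046·0.24 + 0.023·0.25 + 0.101·0.07
      = 0.00783 + 0.00588 + 0.00945 + 0.01104 + 0.00575 + 0.00707 = 0.04702

P(D) ≈ 0.0470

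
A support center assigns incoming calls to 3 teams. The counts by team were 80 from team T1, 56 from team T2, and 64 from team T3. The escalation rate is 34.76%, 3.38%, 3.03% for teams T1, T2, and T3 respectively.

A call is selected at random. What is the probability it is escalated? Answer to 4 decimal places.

Total: 80 + 56 + 64 = 200.
P(T1) = 80/200 = 0.4. P(T2) = 56/200 = 0.28. P(T3) = 64/200 = 0.32.
Using total probability over the partition,
P(E) = P(E|T1)·P(T1) + P(E|T2)·P(T2) + P(E|T3)·P(T3)
      = 0.3476·0.4 + 0.0338·0.28 + 0.0303·0.32
      = 0.13904 + 0.009464 + 0.009696 = 0.1582

0.1582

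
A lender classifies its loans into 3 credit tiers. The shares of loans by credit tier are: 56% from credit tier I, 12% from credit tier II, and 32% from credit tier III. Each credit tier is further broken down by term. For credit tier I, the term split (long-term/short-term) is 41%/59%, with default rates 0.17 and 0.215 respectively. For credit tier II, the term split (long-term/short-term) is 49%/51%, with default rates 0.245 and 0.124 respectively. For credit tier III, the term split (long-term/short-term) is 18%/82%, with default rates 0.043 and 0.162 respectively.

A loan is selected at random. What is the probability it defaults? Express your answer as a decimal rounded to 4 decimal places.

P(D) ≈ 0.1770

P(D|I) = 0.41·0.17 + 0.59·0.215 = 0.0697 + 0.12685 = 0.19655
P(D|II) = 0.49·0.245 + 0.51·0.124 = 0.12005 + 0.06324 = 0.18329
P(D|III) = 0.18·0.043 + 0.82·0.162 = 0.00774 + 0.13284 = 0.14058
Then overall,
P(D) = 0.56·0.19655 + 0.12·0.18329 + 0.32·0.14058
      = 0.110068 + 0.0219948 + 0.0449856 = 0.1770484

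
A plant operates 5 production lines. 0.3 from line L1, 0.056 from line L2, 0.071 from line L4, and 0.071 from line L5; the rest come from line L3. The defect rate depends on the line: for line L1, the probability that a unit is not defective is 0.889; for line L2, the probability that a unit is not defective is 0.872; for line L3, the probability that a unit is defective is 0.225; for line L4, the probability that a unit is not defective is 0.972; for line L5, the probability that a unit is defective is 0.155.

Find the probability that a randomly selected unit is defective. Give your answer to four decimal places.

P(D) ≈ 0.1664

P(L3) = 1 − (0.3 + 0.056 + 0.071 + 0.071) = 0.502.
P(D|L1) = 1 − 0.889 = 0.111.
P(D|L2) = 1 − 0.872 = 0.128.
P(D|L4) = 1 − 0.972 = 0.028.
By the law of total probability,
P(D) = P(D|L1)·P(L1) + P(D|L2)·P(L2) + P(D|L3)·P(L3) + P(D|L4)·P(L4) + P(D|L5)·P(L5)
      = 0.111·0.3 + 0.128·0.056 + 0.225·0.502 + 0.028·0.071 + 0.155·0.071
      = 0.0333 + 0.007168 + 0.11295 + 0.001988 + 0.011005 = 0.166411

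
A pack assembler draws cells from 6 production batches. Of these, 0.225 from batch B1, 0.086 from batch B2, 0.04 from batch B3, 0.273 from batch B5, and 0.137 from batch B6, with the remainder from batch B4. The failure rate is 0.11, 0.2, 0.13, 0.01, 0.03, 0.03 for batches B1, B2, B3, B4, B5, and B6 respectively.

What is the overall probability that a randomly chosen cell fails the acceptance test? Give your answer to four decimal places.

P(B4) = 1 − (0.225 + 0.086 + 0.04 + 0.273 + 0.137) = 0.239.
P(F) = P(F|B1)·P(B1) + P(F|B2)·P(B2) + P(F|B3)·P(B3) + P(F|B4)·P(B4) + P(F|B5)·P(B5) + P(F|B6)·P(B6)
      = 0.11·0.225 + 0.2·0.086 + 0.13·0.04 + 0.01·0.239 + 0.03·0.273 + 0.03·0.137
      = 0.02475 + 0.0172 + 0.0052 + 0.00239 + 0.00819 + 0.00411 = 0.06184

0.0618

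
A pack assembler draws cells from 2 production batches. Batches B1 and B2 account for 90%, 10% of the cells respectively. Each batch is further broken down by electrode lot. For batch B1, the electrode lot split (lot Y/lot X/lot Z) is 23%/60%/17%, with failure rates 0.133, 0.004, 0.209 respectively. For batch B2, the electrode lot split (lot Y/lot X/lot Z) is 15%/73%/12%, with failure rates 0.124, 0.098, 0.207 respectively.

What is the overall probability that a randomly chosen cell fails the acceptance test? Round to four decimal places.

P(F|B1) = 0.23·0.133 + 0.6·0.004 + 0.17·0.209 = 0.03059 + 0.0024 + 0.03553 = 0.06852
P(F|B2) = 0.15·0.124 + 0.73·0.098 + 0.12·0.207 = 0.0186 + 0.07154 + 0.02484 = 0.11498
Then overall,
P(F) = 0.9·0.06852 + 0.1·0.11498
      = 0.061668 + 0.011498 = 0.073166

0.0732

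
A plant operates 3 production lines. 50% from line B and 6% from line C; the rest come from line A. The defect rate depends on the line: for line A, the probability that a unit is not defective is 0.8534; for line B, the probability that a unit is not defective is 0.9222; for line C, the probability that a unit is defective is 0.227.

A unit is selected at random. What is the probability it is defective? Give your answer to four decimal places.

0.1170

P(A) = 1 − (0.5 + 0.06) = 0.44.
P(D|A) = 1 − 0.8534 = 0.1466.
P(D|B) = 1 − 0.9222 = 0.0778.
Summing over the partition,
P(D) = P(D|A)·P(A) + P(D|B)·P(B) + P(D|C)·P(C)
      = 0.1466·0.44 + 0.0778·0.5 + 0.227·0.06
      = 0.064504 + 0.0389 + 0.01362 = 0.117024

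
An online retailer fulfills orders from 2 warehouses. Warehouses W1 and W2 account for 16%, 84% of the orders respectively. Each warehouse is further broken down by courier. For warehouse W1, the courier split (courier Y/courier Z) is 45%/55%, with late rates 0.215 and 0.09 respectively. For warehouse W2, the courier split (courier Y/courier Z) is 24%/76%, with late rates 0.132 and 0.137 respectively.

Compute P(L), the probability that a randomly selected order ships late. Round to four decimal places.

P(L|W1) = 0.45·0.215 + 0.55·0.09 = 0.09675 + 0.0495 = 0.14625
P(L|W2) = 0.24·0.132 + 0.76·0.137 = 0.03168 + 0.10412 = 0.1358
By total probability over the outer partition,
P(L) = 0.16·0.14625 + 0.84·0.1358
      = 0.0234 + 0.114072 = 0.137472

P(L) ≈ 0.1375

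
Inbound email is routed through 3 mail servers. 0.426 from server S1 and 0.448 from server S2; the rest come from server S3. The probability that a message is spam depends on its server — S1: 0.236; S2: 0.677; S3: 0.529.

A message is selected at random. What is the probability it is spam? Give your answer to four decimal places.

P(S3) = 1 − (0.426 + 0.448) = 0.126.
P(S) = P(S|S1)·P(S1) + P(S|S2)·P(S2) + P(S|S3)·P(S3)
      = 0.236·0.426 + 0.677·0.448 + 0.529·0.126
      = 0.100536 + 0.303296 + 0.066654 = 0.470486

P(S) ≈ 0.4705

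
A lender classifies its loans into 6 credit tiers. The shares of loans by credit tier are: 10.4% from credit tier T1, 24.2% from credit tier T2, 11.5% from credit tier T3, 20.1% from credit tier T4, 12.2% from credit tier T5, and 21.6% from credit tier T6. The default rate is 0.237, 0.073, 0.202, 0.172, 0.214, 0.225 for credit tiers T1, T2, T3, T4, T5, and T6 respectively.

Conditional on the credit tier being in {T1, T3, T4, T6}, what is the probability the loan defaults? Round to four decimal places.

Let S = {T1, T3, T4, T6}.
P(S) = 0.104 + 0.115 + 0.201 + 0.216 = 0.636.
P(D ∩ S) = 0.237·0.104 + 0.202·0.115 + 0.172·0.201 + 0.225·0.216 = 0.024648 + 0.02323 + 0.034572 + 0.0486 = 0.13105.
P(D | S) = 0.13105 / 0.636 = 0.206053…

0.2061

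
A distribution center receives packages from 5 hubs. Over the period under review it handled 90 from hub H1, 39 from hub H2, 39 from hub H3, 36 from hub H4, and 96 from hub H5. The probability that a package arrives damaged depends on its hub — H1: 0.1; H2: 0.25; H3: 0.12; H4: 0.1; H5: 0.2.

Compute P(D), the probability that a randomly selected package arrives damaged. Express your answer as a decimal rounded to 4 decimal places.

Total: 90 + 39 + 39 + 36 + 96 = 300.
P(H1) = 90/300 = 0.3. P(H2) = 39/300 = 0.13. P(H3) = 39/300 = 0.13. P(H4) = 36/300 = 0.12. P(H5) = 96/300 = 0.32.
P(D) = P(D|H1)·P(H1) + P(D|H2)·P(H2) + P(D|H3)·P(H3) + P(D|H4)·P(H4) + P(D|H5)·P(H5)
      = 0.1·0.3 + 0.25·0.13 + 0.12·0.13 + 0.1·0.12 + 0.2·0.32
      = 0.03 + 0.0325 + 0.0156 + 0.012 + 0.064 = 0.1541

P(D) ≈ 0.1541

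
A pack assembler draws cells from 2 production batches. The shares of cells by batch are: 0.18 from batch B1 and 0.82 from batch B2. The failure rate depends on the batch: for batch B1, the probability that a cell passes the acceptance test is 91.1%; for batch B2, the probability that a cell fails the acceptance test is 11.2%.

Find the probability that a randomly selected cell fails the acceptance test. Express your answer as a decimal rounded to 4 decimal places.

0.1079

P(F|B1) = 1 − 0.911 = 0.089.
P(F) = P(F|B1)·P(B1) + P(F|B2)·P(B2)
      = 0.089·0.18 + 0.112·0.82
      = 0.01602 + 0.09184 = 0.10786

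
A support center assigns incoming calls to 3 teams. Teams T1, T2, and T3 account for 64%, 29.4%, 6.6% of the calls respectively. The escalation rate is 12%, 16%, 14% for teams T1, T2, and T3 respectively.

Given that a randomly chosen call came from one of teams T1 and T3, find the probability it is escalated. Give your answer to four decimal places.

Let S = {T1, T3}.
P(S) = 0.64 + 0.066 = 0.706.
P(E ∩ S) = 0.12·0.64 + 0.14·0.066 = 0.0768 + 0.00924 = 0.08604.
P(E | S) = 0.08604 / 0.706 = 0.121870…

P(E|S) ≈ 0.1219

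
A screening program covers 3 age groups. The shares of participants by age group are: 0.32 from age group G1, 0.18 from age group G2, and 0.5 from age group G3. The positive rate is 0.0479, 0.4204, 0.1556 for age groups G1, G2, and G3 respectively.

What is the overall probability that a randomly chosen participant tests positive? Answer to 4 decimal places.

0.1688

P(T) = P(T|G1)·P(G1) + P(T|G2)·P(G2) + P(T|G3)·P(G3)
      = 0.0479·0.32 + 0.4204·0.18 + 0.1556·0.5
      = 0.015328 + 0.075672 + 0.0778 = 0.1688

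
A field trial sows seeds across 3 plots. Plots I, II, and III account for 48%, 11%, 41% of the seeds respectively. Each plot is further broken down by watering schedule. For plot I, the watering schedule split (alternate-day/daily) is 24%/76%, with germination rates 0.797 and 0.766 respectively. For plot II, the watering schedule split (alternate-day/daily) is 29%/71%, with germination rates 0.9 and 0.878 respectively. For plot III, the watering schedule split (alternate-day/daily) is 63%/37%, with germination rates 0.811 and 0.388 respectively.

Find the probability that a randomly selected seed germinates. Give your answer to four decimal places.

0.7369

P(G|I) = 0.24·0.797 + 0.76·0.766 = 0.19128 + 0.58216 = 0.77344
P(G|II) = 0.29·0.9 + 0.71·0.878 = 0.261 + 0.62338 = 0.88438
P(G|III) = 0.63·0.811 + 0.37·0.388 = 0.51093 + 0.14356 = 0.65449
By total probability over the outer partition,
P(G) = 0.48·0.77344 + 0.11·0.88438 + 0.41·0.65449
      = 0.3712512 + 0.0972818 + 0.2683409 = 0.7368739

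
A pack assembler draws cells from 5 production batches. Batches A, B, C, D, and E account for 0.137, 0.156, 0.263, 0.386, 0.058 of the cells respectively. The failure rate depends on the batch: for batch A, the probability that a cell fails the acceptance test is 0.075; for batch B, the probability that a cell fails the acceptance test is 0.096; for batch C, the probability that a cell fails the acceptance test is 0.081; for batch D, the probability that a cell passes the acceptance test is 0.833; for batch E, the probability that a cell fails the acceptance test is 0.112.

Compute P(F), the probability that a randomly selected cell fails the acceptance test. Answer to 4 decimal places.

0.1175

P(F|D) = 1 − 0.833 = 0.167.
Summing over the partition,
P(F) = P(F|A)·P(A) + P(F|B)·P(B) + P(F|C)·P(C) + P(F|D)·P(D) + P(F|E)·P(E)
      = 0.075·0.137 + 0.096·0.156 + 0.081·0.263 + 0.167·0.386 + 0.112·0.058
      = 0.010275 + 0.014976 + 0.021303 + 0.064462 + 0.006496 = 0.117512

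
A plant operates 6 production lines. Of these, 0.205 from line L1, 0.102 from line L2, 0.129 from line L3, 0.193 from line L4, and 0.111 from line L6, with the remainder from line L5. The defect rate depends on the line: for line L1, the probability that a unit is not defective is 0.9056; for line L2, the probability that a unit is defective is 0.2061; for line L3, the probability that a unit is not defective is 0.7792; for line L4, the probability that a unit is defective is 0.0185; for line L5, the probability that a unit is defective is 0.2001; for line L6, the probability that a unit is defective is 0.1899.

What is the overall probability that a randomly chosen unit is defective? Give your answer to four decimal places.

P(D) ≈ 0.1455

P(L5) = 1 − (0.205 + 0.102 + 0.129 + 0.193 + 0.111) = 0.26.
P(D|L1) = 1 − 0.9056 = 0.0944.
P(D|L3) = 1 − 0.7792 = 0.2208.
By the law of total probability,
P(D) = P(D|L1)·P(L1) + P(D|L2)·P(L2) + P(D|L3)·P(L3) + P(D|L4)·P(L4) + P(D|L5)·P(L5) + P(D|L6)·P(L6)
      = 0.0944·0.205 + 0.2061·0.102 + 0.2208·0.129 + 0.0185·0.193 + 0.2001·0.26 + 0.1899·0.111
      = 0.019352 + 0.0210222 + 0.0284832 + 0.0035705 + 0.052026 + 0.0210789 = 0.1455328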